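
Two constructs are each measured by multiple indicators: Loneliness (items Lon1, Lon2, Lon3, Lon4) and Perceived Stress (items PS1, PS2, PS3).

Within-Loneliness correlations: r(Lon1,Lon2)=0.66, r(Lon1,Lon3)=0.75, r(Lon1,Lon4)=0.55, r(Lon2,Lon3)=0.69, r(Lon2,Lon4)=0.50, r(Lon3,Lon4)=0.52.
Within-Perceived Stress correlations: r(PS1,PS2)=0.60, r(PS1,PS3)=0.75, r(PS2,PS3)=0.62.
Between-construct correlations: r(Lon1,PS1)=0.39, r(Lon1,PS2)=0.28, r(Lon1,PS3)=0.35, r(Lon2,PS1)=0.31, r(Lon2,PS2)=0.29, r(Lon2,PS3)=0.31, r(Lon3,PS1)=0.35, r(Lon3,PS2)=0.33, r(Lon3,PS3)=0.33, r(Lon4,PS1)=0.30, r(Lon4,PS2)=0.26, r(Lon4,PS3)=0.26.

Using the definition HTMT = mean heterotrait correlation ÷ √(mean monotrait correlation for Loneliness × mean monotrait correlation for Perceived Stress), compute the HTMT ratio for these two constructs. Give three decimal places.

Mean between = 3.76/12 = 0.3133.
Mean within-Lon = 3.67/6 = 0.6117; mean within-PS = 1.97/3 = 0.6567.
Geometric mean = √(0.6117 × 0.6567) = 0.6338.
HTMT = 0.3133 / 0.6338 = 0.494.

0.494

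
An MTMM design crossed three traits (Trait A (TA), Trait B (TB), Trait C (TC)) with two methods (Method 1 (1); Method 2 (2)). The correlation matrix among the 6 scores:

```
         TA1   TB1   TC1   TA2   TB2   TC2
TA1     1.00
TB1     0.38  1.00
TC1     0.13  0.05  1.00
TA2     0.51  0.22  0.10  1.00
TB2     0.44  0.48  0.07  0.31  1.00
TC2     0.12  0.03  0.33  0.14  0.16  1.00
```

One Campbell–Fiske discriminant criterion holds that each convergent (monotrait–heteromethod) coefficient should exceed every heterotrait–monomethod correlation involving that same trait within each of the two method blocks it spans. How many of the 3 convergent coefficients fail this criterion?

0

Convergent coefficients and their comparison sets:
TA (methods 1·2): 0.51 vs {0.38, 0.31, 0.13, 0.14} → pass.
TB (methods 1·2): 0.48 vs {0.38, 0.31, 0.05, 0.16} → pass.
TC (methods 1·2): 0.33 vs {0.13, 0.14, 0.05, 0.16} → pass.
0 of 3 fail.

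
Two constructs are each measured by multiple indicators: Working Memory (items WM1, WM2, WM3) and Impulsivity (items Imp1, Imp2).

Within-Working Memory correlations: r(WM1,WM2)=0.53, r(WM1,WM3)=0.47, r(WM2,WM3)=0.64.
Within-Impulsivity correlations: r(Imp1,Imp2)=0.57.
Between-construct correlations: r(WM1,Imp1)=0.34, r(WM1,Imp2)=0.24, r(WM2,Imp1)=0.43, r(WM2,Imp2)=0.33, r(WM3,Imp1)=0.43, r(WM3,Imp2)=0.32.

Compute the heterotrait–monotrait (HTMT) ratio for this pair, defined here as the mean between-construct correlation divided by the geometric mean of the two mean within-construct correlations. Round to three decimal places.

Mean heterotrait r = 2.09/6 = 0.3483.
Mean within-WM = 1.64/3 = 0.5467; mean within-Imp = 0.57/1 = 0.5700.
Geometric mean = √(0.5467 × 0.5700) = 0.5582.
HTMT = 0.3483 / 0.5582 = 0.624.

0.624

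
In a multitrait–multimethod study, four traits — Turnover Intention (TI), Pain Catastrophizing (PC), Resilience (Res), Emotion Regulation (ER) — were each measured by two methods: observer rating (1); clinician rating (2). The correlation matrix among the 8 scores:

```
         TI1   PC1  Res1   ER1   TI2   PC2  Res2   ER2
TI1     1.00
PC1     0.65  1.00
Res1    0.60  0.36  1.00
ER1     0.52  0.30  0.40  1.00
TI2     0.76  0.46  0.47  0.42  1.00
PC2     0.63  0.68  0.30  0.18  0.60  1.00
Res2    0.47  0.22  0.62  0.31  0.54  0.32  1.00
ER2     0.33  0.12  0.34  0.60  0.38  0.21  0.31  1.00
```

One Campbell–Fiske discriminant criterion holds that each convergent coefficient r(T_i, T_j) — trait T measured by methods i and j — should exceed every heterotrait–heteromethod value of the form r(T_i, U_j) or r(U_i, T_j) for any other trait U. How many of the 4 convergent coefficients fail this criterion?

Convergent coefficients and their comparison sets:
TI (methods 1·2): 0.76 vs {0.63, 0.46, 0.47, 0.47, 0.33, 0.42} → pass.
PC (methods 1·2): 0.68 vs {0.46, 0.63, 0.22, 0.30, 0.12, 0.18} → pass.
Res (methods 1·2): 0.62 vs {0.47, 0.47, 0.30, 0.22, 0.34, 0.31} → pass.
ER (methods 1·2): 0.60 vs {0.42, 0.33, 0.18, 0.12, 0.31, 0.34} → pass.
0 of 4 fail.

0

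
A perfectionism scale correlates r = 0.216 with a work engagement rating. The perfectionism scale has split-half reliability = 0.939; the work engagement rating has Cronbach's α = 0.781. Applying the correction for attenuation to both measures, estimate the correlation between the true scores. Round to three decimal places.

r_true = r_obs / √(r_xx · r_yy) = 0.216 / √(0.939 × 0.781) = 0.216 / √0.733359 = 0.216 / 0.8564 ≈ 0.252.

0.252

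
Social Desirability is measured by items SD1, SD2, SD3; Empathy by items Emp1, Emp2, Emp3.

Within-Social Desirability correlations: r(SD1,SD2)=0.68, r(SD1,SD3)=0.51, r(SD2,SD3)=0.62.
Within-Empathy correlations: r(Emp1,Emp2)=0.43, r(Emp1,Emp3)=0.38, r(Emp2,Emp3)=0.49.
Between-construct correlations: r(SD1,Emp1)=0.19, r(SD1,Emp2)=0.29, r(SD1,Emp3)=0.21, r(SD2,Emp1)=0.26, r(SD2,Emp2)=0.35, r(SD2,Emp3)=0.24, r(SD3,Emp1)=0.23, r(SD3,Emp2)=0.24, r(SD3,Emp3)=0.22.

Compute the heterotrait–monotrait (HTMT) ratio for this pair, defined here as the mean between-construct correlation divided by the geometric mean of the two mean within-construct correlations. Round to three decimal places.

Mean heterotrait r = 2.23/9 = 0.2478.
Mean within-SD = 1.81/3 = 0.6033; mean within-Emp = 1.30/3 = 0.4333.
Geometric mean = √(0.6033 × 0.4333) = 0.5113.
HTMT = 0.2478 / 0.5113 = 0.485.

0.485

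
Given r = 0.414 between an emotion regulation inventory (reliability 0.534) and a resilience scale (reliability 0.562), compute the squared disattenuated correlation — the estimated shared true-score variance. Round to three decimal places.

0.571

Disattenuated r = 0.414 / √(0.534 × 0.562) = 0.414 / 0.5478 = 0.7558.
Shared true-score variance = 0.7558² = 0.5712 ≈ 0.571.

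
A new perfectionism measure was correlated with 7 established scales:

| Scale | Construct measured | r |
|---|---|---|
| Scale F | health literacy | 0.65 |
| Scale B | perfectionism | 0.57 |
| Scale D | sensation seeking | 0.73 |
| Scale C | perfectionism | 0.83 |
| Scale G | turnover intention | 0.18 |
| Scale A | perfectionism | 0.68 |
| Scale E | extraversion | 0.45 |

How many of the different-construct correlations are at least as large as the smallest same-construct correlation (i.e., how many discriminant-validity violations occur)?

Convergent (same construct = perfectionism): Scale B, Scale C, Scale A.
Smallest convergent = 0.57. Discriminant values: 0.65, 0.73, 0.18, 0.45; count ≥ 0.57 → 2.

2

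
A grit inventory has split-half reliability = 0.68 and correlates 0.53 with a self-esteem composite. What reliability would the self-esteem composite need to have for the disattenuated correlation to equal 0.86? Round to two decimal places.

0.56

r_true = r_obs / √(r_xx · r_yy) ⇒ 0.86 = 0.53 / √(0.68 · r_yy).
√(0.68 · r_yy) = 0.53 / 0.86 = 0.6163; 0.68 · r_yy = 0.3798; r_yy = 0.3798 / 0.68 ≈ 0.56.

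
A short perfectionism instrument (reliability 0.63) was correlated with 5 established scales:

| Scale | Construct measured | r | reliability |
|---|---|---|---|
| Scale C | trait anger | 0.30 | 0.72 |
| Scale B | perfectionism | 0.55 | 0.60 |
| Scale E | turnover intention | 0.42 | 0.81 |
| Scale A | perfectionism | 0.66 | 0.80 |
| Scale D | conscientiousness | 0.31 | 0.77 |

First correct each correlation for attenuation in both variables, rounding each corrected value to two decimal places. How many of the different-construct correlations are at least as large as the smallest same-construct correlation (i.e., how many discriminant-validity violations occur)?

0

Disattenuated r (r / √(r_scale · r_new)):
  Scale C (disc): 0.30 / √(0.72·0.63) = 0.45
  Scale B (conv): 0.55 / √(0.60·0.63) = 0.89
  Scale E (disc): 0.42 / √(0.81·0.63) = 0.59
  Scale A (conv): 0.66 / √(0.80·0.63) = 0.93
  Scale D (disc): 0.31 / √(0.77·0.63) = 0.45
Smallest convergent = 0.89. Discriminant values: 0.45, 0.59, 0.45; count ≥ 0.89 → 0.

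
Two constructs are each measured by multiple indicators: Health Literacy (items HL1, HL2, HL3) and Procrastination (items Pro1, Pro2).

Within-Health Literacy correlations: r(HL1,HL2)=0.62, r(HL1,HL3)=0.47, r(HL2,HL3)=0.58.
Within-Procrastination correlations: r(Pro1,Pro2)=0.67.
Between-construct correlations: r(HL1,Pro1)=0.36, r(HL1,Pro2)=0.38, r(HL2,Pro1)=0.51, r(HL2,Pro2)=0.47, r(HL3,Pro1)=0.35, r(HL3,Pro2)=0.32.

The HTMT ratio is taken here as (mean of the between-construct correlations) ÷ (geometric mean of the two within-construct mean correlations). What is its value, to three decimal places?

Mean between = 2.39/6 = 0.3983.
Mean within-HL = 1.67/3 = 0.5567; mean within-Pro = 0.67/1 = 0.6700.
Geometric mean = √(0.5567 × 0.6700) = 0.6107.
HTMT = 0.3983 / 0.6107 = 0.652.

0.652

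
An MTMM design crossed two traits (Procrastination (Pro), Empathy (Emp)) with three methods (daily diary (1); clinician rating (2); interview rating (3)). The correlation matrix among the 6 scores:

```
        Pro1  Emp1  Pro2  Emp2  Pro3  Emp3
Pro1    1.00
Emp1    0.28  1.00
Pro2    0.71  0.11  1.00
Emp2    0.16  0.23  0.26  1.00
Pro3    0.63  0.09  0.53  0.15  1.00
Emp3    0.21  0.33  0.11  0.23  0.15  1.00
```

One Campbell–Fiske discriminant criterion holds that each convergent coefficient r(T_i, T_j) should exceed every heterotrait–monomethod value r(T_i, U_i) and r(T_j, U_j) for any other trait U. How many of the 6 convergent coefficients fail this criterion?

2

Each convergent coefficient versus the relevant comparison correlations:
Pro (methods 1·2): 0.71 vs {0.28, 0.26} → pass.
Pro (methods 1·3): 0.63 vs {0.28, 0.15} → pass.
Pro (methods 2·3): 0.53 vs {0.26, 0.15} → pass.
Emp (methods 1·2): 0.23 vs {0.28, 0.26} → fail.
Emp (methods 1·3): 0.33 vs {0.28, 0.15} → pass.
Emp (methods 2·3): 0.23 vs {0.26, 0.15} → fail.
2 of 6 fail.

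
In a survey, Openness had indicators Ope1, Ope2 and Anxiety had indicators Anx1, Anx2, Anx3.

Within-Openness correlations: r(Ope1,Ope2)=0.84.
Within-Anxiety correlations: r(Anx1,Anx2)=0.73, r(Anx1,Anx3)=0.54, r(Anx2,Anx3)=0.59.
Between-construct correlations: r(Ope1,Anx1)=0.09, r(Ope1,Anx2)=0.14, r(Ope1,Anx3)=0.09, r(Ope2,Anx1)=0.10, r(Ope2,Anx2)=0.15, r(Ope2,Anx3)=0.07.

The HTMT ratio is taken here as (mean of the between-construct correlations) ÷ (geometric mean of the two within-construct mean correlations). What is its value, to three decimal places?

0.148

Mean between = 0.64/6 = 0.1067.
Mean within-Ope = 0.84/1 = 0.8400; mean within-Anx = 1.86/3 = 0.6200.
Geometric mean = √(0.8400 × 0.6200) = 0.7217.
HTMT = 0.1067 / 0.7217 = 0.148.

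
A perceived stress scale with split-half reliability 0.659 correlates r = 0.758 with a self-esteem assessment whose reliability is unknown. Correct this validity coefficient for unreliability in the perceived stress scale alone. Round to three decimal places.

Single correction: r_c = r_obs / √r_xx = 0.758 / √0.659 = 0.758 / 0.8118 ≈ 0.934.

0.934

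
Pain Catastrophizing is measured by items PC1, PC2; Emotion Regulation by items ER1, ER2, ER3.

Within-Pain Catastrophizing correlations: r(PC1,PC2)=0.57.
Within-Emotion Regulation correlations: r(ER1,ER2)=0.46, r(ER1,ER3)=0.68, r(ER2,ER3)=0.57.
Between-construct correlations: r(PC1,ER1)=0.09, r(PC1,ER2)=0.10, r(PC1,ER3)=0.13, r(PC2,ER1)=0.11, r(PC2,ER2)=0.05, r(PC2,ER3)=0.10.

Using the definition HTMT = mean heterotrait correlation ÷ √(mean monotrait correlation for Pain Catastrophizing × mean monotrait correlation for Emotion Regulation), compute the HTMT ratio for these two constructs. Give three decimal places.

0.170

Between-construct mean = 0.58/6 = 0.0967.
Mean within-PC = 0.57/1 = 0.5700; mean within-ER = 1.71/3 = 0.5700.
Geometric mean = √(0.5700 × 0.5700) = 0.5700.
HTMT = 0.0967 / 0.5700 = 0.170.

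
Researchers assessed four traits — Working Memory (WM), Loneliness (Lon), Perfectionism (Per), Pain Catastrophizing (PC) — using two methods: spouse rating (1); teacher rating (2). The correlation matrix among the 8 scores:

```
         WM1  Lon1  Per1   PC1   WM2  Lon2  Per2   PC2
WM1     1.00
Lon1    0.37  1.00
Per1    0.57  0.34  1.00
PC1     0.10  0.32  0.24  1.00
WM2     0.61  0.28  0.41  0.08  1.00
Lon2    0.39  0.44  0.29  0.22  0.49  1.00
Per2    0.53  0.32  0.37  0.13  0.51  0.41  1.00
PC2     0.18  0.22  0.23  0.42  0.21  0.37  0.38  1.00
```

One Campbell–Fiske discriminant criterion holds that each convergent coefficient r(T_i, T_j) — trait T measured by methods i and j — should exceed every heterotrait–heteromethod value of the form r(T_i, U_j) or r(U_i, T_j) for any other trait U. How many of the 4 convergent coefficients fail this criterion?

Checking each validity diagonal entry against its comparison values:
WM (methods 1·2): 0.61 vs {0.39, 0.28, 0.53, 0.41, 0.18, 0.08} → pass.
Lon (methods 1·2): 0.44 vs {0.28, 0.39, 0.32, 0.29, 0.22, 0.22} → pass.
Per (methods 1·2): 0.37 vs {0.41, 0.53, 0.29, 0.32, 0.23, 0.13} → fail.
PC (methods 1·2): 0.42 vs {0.08, 0.18, 0.22, 0.22, 0.13, 0.23} → pass.
1 of 4 fail.

1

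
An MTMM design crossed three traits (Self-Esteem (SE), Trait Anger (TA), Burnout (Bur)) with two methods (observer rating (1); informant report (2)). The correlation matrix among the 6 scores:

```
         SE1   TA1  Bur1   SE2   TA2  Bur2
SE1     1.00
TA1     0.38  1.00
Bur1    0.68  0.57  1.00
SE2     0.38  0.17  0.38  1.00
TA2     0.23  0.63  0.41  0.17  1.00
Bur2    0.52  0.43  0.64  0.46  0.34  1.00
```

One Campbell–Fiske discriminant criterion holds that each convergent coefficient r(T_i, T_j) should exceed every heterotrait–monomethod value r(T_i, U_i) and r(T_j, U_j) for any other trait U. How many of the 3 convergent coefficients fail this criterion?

2

Checking each validity diagonal entry against its comparison values:
SE (methods 1·2): 0.38 vs {0.38, 0.17, 0.68, 0.46} → fail.
TA (methods 1·2): 0.63 vs {0.38, 0.17, 0.57, 0.34} → pass.
Bur (methods 1·2): 0.64 vs {0.68, 0.46, 0.57, 0.34} → fail.
2 of 3 fail.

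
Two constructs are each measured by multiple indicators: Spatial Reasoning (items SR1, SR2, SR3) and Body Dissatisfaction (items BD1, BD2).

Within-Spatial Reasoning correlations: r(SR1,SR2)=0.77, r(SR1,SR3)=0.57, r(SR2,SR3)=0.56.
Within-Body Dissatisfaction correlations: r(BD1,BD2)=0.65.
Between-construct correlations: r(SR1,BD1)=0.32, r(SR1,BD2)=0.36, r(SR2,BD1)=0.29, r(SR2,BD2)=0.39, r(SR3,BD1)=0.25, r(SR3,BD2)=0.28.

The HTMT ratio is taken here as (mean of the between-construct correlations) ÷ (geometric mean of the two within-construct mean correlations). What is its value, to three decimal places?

Between-construct mean = 1.89/6 = 0.3150.
Mean within-SR = 1.90/3 = 0.6333; mean within-BD = 0.65/1 = 0.6500.
Geometric mean = √(0.6333 × 0.6500) = 0.6416.
HTMT = 0.3150 / 0.6416 = 0.491.

0.491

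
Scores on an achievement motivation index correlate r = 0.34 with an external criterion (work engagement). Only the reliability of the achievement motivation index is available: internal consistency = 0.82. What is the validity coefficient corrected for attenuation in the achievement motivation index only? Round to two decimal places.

0.38

Single correction: r_c = r_obs / √r_xx = 0.34 / √0.82 = 0.34 / 0.9055 ≈ 0.38.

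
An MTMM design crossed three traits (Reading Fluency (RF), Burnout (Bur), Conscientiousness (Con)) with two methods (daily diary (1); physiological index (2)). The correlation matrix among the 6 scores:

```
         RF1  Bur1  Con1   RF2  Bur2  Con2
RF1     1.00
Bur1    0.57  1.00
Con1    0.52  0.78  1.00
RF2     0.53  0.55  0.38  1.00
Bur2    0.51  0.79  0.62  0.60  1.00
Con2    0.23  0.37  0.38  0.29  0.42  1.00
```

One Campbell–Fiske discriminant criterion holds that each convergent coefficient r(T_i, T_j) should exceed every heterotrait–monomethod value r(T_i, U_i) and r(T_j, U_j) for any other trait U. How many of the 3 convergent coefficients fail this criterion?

Convergent coefficients and their comparison sets:
RF (methods 1·2): 0.53 vs {0.57, 0.60, 0.52, 0.29} → fail.
Bur (methods 1·2): 0.79 vs {0.57, 0.60, 0.78, 0.42} → pass.
Con (methods 1·2): 0.38 vs {0.52, 0.29, 0.78, 0.42} → fail.
2 of 3 fail.

2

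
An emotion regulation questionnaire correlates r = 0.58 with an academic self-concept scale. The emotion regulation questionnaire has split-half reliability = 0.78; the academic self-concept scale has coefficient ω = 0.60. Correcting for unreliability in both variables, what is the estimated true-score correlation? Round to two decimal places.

0.85

r_true = r_obs / √(r_xx · r_yy) = 0.58 / √(0.78 × 0.60) = 0.58 / √0.4680 = 0.58 / 0.6841 ≈ 0.85.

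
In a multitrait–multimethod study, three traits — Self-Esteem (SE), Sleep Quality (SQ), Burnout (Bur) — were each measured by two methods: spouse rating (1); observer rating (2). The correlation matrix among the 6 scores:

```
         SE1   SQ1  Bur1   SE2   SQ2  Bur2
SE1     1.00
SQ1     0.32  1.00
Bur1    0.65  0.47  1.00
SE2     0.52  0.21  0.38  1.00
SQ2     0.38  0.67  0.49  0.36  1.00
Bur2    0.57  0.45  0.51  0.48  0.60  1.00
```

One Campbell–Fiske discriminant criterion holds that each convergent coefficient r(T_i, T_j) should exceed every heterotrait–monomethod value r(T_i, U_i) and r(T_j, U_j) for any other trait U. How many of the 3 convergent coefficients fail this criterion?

Each convergent coefficient versus the relevant comparison correlations:
SE (methods 1·2): 0.52 vs {0.32, 0.36, 0.65, 0.48} → fail.
SQ (methods 1·2): 0.67 vs {0.32, 0.36, 0.47, 0.60} → pass.
Bur (methods 1·2): 0.51 vs {0.65, 0.48, 0.47, 0.60} → fail.
2 of 3 fail.

2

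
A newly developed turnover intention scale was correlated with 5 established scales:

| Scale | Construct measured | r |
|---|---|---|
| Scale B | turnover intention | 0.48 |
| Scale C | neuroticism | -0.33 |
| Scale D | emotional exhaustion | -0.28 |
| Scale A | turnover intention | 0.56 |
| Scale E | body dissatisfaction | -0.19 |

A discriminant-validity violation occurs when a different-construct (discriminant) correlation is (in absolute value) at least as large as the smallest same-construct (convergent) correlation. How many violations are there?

0

Convergent (same construct = turnover intention): Scale B, Scale A.
Smallest convergent = 0.48. Discriminant |r|: 0.33, 0.28, 0.19; count ≥ 0.48 → 0.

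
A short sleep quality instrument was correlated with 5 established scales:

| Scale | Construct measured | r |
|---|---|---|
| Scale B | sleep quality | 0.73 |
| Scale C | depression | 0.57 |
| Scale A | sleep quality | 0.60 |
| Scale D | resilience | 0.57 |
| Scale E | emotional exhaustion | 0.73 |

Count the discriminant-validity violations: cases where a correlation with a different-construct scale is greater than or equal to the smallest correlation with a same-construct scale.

Convergent (same construct = sleep quality): Scale B, Scale A.
Smallest convergent = 0.60. Discriminant values: 0.57, 0.57, 0.73; count ≥ 0.60 → 1.

1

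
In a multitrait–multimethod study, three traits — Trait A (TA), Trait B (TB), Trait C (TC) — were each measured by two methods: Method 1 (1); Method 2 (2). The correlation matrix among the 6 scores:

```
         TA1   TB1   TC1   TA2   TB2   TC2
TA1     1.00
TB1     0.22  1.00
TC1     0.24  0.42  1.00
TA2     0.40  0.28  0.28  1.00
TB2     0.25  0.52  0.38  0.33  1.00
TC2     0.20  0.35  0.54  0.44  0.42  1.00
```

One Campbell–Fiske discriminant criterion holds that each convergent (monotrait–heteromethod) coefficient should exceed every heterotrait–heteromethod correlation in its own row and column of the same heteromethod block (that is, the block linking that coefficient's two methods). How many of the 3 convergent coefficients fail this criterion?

Convergent coefficients and their comparison sets:
TA (methods 1·2): 0.40 vs {0.25, 0.28, 0.20, 0.28} → pass.
TB (methods 1·2): 0.52 vs {0.28, 0.25, 0.35, 0.38} → pass.
TC (methods 1·2): 0.54 vs {0.28, 0.20, 0.38, 0.35} → pass.
0 of 3 fail.

0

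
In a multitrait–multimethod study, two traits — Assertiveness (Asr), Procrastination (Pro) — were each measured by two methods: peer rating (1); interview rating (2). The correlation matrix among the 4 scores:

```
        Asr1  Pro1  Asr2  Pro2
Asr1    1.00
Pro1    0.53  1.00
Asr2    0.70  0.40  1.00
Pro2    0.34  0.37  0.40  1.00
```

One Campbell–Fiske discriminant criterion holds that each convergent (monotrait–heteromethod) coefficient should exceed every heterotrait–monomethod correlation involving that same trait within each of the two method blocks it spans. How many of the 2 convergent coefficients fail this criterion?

1

Each convergent coefficient versus the relevant comparison correlations:
Asr (methods 1·2): 0.70 vs {0.53, 0.40} → pass.
Pro (methods 1·2): 0.37 vs {0.53, 0.40} → fail.
1 of 2 fail.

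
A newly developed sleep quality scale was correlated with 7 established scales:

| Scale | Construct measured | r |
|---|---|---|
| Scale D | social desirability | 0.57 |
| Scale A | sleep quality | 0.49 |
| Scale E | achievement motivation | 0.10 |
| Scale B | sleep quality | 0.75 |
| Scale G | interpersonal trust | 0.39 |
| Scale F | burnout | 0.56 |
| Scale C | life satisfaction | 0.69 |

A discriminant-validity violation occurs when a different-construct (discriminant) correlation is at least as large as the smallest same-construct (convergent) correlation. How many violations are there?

3

Convergent (same construct = sleep quality): Scale A, Scale B.
Smallest convergent = 0.49. Discriminant values: 0.57, 0.10, 0.39, 0.56, 0.69; count ≥ 0.49 → 3.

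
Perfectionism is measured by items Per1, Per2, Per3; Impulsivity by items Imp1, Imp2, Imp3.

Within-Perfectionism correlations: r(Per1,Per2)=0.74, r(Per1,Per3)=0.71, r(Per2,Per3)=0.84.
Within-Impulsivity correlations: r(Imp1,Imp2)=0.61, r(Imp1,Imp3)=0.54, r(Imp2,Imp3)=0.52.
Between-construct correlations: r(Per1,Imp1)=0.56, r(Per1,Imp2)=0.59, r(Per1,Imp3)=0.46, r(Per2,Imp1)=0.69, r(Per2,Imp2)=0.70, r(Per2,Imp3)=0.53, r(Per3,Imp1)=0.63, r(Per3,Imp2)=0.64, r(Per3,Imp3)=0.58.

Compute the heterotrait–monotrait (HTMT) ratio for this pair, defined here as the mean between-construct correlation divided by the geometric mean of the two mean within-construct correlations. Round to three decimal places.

Mean between = 5.38/9 = 0.5978.
Mean within-Per = 2.29/3 = 0.7633; mean within-Imp = 1.67/3 = 0.5567.
Geometric mean = √(0.7633 × 0.5567) = 0.6519.
HTMT = 0.5978 / 0.6519 = 0.917.

0.917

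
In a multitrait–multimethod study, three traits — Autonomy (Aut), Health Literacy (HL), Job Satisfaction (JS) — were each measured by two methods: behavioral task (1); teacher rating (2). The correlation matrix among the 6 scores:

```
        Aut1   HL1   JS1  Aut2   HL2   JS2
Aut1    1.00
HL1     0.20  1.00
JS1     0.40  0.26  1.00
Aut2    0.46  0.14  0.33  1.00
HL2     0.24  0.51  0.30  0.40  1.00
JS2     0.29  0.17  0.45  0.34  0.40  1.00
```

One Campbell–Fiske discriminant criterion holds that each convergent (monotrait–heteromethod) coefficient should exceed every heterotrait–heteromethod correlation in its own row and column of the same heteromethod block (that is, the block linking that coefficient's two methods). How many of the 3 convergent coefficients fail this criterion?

0

Convergent coefficients and their comparison sets:
Aut (methods 1·2): 0.46 vs {0.24, 0.14, 0.29, 0.33} → pass.
HL (methods 1·2): 0.51 vs {0.14, 0.24, 0.17, 0.30} → pass.
JS (methods 1·2): 0.45 vs {0.33, 0.29, 0.30, 0.17} → pass.
0 of 3 fail.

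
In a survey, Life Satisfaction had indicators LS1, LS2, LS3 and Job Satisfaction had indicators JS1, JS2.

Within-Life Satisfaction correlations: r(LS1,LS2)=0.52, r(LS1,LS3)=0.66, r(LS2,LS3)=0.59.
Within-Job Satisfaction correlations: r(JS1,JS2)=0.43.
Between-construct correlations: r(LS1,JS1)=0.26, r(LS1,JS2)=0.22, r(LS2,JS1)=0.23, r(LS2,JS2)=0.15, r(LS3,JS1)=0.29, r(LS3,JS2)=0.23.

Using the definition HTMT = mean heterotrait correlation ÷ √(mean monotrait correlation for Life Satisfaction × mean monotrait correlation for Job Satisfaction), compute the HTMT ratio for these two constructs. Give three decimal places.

0.457

Between-construct mean = 1.38/6 = 0.2300.
Mean within-LS = 1.77/3 = 0.5900; mean within-JS = 0.43/1 = 0.4300.
Geometric mean = √(0.5900 × 0.4300) = 0.5037.
HTMT = 0.2300 / 0.5037 = 0.457.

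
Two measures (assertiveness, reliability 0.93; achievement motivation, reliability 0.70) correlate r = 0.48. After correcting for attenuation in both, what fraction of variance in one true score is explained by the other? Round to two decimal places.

Disattenuated r = 0.48 / √(0.93 × 0.70) = 0.48 / 0.8068 = 0.5949.
Shared true-score variance = 0.5949² = 0.3539 ≈ 0.35.

0.35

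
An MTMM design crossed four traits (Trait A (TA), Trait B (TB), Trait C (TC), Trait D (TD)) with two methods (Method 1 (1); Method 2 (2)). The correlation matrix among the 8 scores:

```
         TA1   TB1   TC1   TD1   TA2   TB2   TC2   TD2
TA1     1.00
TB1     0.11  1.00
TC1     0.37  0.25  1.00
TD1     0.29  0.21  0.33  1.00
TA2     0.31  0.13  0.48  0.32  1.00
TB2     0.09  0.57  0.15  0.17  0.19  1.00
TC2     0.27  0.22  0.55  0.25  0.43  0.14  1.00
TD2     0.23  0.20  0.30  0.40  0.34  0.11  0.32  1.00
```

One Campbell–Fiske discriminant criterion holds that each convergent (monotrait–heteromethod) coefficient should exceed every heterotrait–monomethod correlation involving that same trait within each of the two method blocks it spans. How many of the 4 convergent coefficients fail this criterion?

1

Each convergent coefficient versus the relevant comparison correlations:
TA (methods 1·2): 0.31 vs {0.11, 0.19, 0.37, 0.43, 0.29, 0.34} → fail.
TB (methods 1·2): 0.57 vs {0.11, 0.19, 0.25, 0.14, 0.21, 0.11} → pass.
TC (methods 1·2): 0.55 vs {0.37, 0.43, 0.25, 0.14, 0.33, 0.32} → pass.
TD (methods 1·2): 0.40 vs {0.29, 0.34, 0.21, 0.11, 0.33, 0.32} → pass.
1 of 4 fail.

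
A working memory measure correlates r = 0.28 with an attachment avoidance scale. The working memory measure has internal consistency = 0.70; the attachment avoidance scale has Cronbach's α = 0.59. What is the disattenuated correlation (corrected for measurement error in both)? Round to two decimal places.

0.44

r_true = r_obs / √(r_xx · r_yy) = 0.28 / √(0.70 × 0.59) = 0.28 / √0.4130 = 0.28 / 0.6427 ≈ 0.44.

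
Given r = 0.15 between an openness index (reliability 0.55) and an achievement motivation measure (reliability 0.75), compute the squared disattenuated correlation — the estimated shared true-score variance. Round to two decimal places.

0.05

Disattenuated r = 0.15 / √(0.55 × 0.75) = 0.15 / 0.6423 = 0.2335.
Shared true-score variance = 0.2335² = 0.0545 ≈ 0.05.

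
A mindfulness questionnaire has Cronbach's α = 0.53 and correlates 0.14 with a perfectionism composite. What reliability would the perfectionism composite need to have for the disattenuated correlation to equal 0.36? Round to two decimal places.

r_true = r_obs / √(r_xx · r_yy) ⇒ 0.36 = 0.14 / √(0.53 · r_yy).
√(0.53 · r_yy) = 0.14 / 0.36 = 0.3889; 0.53 · r_yy = 0.1512; r_yy = 0.1512 / 0.53 ≈ 0.29.

0.29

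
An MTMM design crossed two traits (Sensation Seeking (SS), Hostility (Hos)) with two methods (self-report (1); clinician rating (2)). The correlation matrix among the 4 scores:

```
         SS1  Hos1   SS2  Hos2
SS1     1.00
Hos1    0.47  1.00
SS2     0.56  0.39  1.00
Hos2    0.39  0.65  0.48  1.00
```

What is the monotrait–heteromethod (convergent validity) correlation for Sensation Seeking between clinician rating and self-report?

Same trait (SS), different methods: r(SS2, SS1) = 0.56.

0.56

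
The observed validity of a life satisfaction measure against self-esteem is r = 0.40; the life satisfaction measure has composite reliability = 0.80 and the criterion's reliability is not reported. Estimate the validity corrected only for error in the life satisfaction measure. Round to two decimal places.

0.45

Single correction: r_c = r_obs / √r_xx = 0.40 / √0.80 = 0.40 / 0.8944 ≈ 0.45.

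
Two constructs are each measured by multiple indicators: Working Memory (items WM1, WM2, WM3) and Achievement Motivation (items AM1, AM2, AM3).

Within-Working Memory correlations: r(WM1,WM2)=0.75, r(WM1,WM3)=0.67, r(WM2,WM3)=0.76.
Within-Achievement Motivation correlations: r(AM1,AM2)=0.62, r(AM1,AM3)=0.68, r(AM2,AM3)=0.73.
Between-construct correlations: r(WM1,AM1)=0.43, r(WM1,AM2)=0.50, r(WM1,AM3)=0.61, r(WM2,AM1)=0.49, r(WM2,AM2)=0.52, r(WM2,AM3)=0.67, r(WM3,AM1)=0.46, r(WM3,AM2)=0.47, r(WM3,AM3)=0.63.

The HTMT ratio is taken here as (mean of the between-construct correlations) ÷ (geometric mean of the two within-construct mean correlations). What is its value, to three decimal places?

Mean heterotrait r = 4.78/9 = 0.5311.
Mean within-WM = 2.18/3 = 0.7267; mean within-AM = 2.03/3 = 0.6767.
Geometric mean = √(0.7267 × 0.6767) = 0.7013.
HTMT = 0.5311 / 0.7013 = 0.757.

0.757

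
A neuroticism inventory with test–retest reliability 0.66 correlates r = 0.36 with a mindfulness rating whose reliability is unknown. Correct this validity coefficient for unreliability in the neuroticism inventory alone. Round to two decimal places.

Single correction: r_c = r_obs / √r_xx = 0.36 / √0.66 = 0.36 / 0.8124 ≈ 0.44.

0.44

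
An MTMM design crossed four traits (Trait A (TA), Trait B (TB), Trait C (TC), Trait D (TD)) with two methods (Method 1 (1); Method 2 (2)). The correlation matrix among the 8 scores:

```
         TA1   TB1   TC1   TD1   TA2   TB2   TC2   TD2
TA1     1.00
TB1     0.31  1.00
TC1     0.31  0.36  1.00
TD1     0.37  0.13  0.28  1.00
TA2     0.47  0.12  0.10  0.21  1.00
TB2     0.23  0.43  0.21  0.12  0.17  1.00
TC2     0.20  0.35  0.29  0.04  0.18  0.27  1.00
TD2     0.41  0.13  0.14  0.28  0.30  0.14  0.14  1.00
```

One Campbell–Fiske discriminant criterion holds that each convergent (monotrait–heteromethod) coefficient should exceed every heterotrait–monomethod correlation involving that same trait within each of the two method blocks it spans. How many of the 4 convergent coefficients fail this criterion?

2

Checking each validity diagonal entry against its comparison values:
TA (methods 1·2): 0.47 vs {0.31, 0.17, 0.31, 0.18, 0.37, 0.30} → pass.
TB (methods 1·2): 0.43 vs {0.31, 0.17, 0.36, 0.27, 0.13, 0.14} → pass.
TC (methods 1·2): 0.29 vs {0.31, 0.18, 0.36, 0.27, 0.28, 0.14} → fail.
TD (methods 1·2): 0.28 vs {0.37, 0.30, 0.13, 0.14, 0.28, 0.14} → fail.
2 of 4 fail.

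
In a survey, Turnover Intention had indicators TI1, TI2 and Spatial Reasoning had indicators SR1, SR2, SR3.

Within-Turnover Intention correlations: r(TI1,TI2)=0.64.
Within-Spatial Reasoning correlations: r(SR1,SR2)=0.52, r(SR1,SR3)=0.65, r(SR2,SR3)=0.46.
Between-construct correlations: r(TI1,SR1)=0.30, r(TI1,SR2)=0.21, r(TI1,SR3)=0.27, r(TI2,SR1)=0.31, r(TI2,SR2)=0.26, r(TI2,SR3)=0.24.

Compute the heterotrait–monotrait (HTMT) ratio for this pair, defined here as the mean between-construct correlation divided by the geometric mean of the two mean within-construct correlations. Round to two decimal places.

0.45

Mean between = 1.59/6 = 0.2650.
Mean within-TI = 0.64/1 = 0.6400; mean within-SR = 1.63/3 = 0.5433.
Geometric mean = √(0.6400 × 0.5433) = 0.5897.
HTMT = 0.2650 / 0.5897 = 0.45.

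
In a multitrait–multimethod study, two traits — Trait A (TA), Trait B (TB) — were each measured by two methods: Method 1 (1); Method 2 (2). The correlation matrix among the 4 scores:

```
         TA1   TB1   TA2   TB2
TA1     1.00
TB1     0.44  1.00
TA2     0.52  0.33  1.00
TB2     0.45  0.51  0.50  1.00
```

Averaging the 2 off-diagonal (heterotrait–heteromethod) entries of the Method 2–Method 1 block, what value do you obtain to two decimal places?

HTHM values (method 2 × method 1): 0.33, 0.45; mean = 0.78/2 = 0.39.

0.39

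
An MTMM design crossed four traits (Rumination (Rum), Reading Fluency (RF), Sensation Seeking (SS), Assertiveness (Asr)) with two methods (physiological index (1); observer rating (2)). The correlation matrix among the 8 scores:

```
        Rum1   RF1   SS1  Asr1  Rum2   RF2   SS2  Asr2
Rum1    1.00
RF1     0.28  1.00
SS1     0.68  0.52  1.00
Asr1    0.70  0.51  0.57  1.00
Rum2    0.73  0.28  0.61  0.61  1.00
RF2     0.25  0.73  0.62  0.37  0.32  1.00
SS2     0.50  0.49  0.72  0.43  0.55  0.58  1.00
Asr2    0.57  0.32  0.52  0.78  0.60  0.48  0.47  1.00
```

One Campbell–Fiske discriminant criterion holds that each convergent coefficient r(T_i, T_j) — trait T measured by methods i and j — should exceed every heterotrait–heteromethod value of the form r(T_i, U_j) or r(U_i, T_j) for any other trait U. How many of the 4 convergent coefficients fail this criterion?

Each convergent coefficient versus the relevant comparison correlations:
Rum (methods 1·2): 0.73 vs {0.25, 0.28, 0.50, 0.61, 0.57, 0.61} → pass.
RF (methods 1·2): 0.73 vs {0.28, 0.25, 0.49, 0.62, 0.32, 0.37} → pass.
SS (methods 1·2): 0.72 vs {0.61, 0.50, 0.62, 0.49, 0.52, 0.43} → pass.
Asr (methods 1·2): 0.78 vs {0.61, 0.57, 0.37, 0.32, 0.43, 0.52} → pass.
0 of 4 fail.

0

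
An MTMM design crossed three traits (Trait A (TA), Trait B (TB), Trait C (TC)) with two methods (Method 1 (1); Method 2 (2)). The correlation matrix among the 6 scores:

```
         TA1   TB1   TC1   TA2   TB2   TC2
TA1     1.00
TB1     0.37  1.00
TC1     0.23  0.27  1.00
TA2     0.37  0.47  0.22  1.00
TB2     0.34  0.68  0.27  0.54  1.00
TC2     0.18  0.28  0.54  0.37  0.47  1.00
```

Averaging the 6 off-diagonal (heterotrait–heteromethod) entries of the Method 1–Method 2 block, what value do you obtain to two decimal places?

HTHM values (method 1 × method 2): 0.34, 0.18, 0.47, 0.28, 0.22, 0.27; mean = 1.76/6 = 0.29.

0.29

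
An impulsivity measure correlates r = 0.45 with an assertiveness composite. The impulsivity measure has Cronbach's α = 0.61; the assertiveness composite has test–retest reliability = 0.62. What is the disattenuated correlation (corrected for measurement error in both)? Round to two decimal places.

r_true = r_obs / √(r_xx · r_yy) = 0.45 / √(0.61 × 0.62) = 0.45 / √0.3782 = 0.45 / 0.6150 ≈ 0.73.

0.73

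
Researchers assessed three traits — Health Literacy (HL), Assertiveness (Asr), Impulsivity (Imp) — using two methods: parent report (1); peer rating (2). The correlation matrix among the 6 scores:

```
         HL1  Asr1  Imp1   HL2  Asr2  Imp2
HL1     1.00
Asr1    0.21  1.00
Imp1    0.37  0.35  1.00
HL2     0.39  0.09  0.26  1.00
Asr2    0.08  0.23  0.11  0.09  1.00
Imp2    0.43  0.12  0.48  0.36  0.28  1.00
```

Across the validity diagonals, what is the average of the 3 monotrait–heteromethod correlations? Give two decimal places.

0.37

Convergent values: 0.39, 0.23, 0.48; mean = 1.10/3 = 0.37.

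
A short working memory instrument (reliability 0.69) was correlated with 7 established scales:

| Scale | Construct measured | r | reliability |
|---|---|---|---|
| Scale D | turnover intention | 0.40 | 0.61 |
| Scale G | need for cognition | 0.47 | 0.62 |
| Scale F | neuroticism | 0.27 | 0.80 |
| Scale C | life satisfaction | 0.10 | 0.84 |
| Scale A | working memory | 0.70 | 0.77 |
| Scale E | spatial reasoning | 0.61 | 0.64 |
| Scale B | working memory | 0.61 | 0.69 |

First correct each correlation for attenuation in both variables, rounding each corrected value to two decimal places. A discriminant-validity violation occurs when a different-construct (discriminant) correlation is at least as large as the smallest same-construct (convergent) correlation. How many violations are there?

Disattenuated r (r / √(r_scale · r_new)):
  Scale D (disc): 0.40 / √(0.61·0.69) = 0.62
  Scale G (disc): 0.47 / √(0.62·0.69) = 0.72
  Scale F (disc): 0.27 / √(0.80·0.69) = 0.36
  Scale C (disc): 0.10 / √(0.84·0.69) = 0.13
  Scale A (conv): 0.70 / √(0.77·0.69) = 0.96
  Scale E (disc): 0.61 / √(0.64·0.69) = 0.92
  Scale B (conv): 0.61 / √(0.69·0.69) = 0.88
Smallest convergent = 0.88. Discriminant values: 0.62, 0.72, 0.36, 0.13, 0.92; count ≥ 0.88 → 1.

1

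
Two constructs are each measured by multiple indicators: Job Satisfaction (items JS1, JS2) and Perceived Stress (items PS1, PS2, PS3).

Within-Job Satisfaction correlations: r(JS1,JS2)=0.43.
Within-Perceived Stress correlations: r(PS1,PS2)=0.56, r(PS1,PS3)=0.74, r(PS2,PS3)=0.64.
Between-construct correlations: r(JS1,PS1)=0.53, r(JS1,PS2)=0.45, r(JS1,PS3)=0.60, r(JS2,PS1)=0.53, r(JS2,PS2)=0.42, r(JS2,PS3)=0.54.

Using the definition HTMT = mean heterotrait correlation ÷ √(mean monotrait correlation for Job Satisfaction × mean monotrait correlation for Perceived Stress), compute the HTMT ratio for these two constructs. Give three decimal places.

Between-construct mean = 3.07/6 = 0.5117.
Mean within-JS = 0.43/1 = 0.4300; mean within-PS = 1.94/3 = 0.6467.
Geometric mean = √(0.4300 × 0.6467) = 0.5273.
HTMT = 0.5117 / 0.5273 = 0.970.

0.970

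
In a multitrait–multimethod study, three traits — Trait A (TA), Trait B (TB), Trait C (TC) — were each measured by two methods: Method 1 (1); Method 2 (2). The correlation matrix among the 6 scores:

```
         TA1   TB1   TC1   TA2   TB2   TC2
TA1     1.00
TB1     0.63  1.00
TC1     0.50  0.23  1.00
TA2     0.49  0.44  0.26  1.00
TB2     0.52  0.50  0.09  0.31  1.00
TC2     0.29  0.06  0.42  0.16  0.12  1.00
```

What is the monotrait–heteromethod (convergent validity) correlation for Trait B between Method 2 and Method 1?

0.50

Same trait (TB), different methods: r(TB2, TB1) = 0.50.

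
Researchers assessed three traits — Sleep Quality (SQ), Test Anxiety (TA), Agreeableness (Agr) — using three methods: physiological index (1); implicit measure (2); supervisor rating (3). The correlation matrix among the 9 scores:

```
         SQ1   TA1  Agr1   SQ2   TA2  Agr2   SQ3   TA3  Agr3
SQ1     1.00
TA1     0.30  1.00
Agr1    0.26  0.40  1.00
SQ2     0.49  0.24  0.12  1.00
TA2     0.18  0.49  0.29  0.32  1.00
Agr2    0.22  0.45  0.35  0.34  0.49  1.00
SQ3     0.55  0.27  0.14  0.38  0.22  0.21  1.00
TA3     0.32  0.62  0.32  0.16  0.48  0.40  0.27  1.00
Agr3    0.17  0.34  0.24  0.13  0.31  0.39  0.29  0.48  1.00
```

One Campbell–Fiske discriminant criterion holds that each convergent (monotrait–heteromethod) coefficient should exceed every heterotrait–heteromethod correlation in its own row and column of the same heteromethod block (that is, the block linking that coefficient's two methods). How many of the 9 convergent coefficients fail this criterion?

Convergent coefficients and their comparison sets:
SQ (methods 1·2): 0.49 vs {0.18, 0.24, 0.22, 0.12} → pass.
SQ (methods 1·3): 0.55 vs {0.32, 0.27, 0.17, 0.14} → pass.
SQ (methods 2·3): 0.38 vs {0.16, 0.22, 0.13, 0.21} → pass.
TA (methods 1·2): 0.49 vs {0.24, 0.18, 0.45, 0.29} → pass.
TA (methods 1·3): 0.62 vs {0.27, 0.32, 0.34, 0.32} → pass.
TA (methods 2·3): 0.48 vs {0.22, 0.16, 0.31, 0.40} → pass.
Agr (methods 1·2): 0.35 vs {0.12, 0.22, 0.29, 0.45} → fail.
Agr (methods 1·3): 0.24 vs {0.14, 0.17, 0.32, 0.34} → fail.
Agr (methods 2·3): 0.39 vs {0.21, 0.13, 0.40, 0.31} → fail.
3 of 9 fail.

3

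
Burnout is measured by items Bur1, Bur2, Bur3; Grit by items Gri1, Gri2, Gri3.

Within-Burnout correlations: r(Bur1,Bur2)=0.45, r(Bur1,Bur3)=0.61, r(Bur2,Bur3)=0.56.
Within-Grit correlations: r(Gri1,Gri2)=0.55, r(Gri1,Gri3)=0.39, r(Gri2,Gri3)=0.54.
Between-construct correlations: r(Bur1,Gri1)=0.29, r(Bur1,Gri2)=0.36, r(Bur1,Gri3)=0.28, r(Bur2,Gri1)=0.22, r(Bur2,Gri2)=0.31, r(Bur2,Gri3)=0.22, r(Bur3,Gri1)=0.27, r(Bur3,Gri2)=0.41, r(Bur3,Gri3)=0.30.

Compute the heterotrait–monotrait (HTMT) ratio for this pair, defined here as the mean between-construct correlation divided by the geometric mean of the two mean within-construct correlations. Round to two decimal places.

Mean between = 2.66/9 = 0.2956.
Mean within-Bur = 1.62/3 = 0.5400; mean within-Gri = 1.48/3 = 0.4933.
Geometric mean = √(0.5400 × 0.4933) = 0.5161.
HTMT = 0.2956 / 0.5161 = 0.57.

0.57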